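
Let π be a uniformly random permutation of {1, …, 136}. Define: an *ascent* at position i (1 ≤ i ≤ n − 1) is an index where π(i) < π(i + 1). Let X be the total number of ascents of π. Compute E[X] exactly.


Write X = Σ X_I over i = 1, …, 135, with X_I the indicator of one ascent.
There are 135 indicators.
For each fixed i, the pair (π(i), π(i+1)) is a uniformly random ordered pair of distinct values from {1, …, 136}; by symmetry P[π(i) < π(i+1)] = 1/2.
By linearity: E[X] = 135 · (1/2) = (136 − 1) · (1/2) = 135/2 ≈ 67.50000.

E[X] = 135/2 = 67.50000.


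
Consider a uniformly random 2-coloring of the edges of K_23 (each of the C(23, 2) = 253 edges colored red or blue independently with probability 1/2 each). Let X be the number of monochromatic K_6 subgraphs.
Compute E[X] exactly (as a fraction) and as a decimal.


Let X = Σ_S X_S over the C(23, 6) = 100947 subsets S of size 6, where X_S = 1 if the K_6 on S is monochromatic.
For a fixed S, the K_6 on S has C(6, 2) = 15 edges. P[all 15 edges red] = (1/2)^15, and likewise for blue, so P[monochromatic] = 2·(1/2)^15 = 2^{1 − 15} = 1/16384.
By linearity of expectation: E[X] = C(23, 6) · 2^{1 − 15} = 100947 · 1/16384 = 100947/16384.
Numerically: E[X] ≈ 6.161316.

E[X] = C(23,6)·2^(1−C(6,2)) = 100947/16384 ≈ 6.161316.


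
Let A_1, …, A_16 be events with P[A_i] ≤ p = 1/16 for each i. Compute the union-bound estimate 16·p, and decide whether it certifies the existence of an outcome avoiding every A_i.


Union bound: P[∪_{i=1}^{16} A_i] ≤ Σ_i P[A_i] ≤ 16·p = 16·(1/16) = 1.
Numerically: 1 ≈ 1.00000.
Is 1 < 1? NO.
Since the bound 1 is ≥ 1, the union bound is uninformative here; it does NOT by itself certify existence.

16·p = 1 ≈ 1.00000; existence NOT certified by the union bound.


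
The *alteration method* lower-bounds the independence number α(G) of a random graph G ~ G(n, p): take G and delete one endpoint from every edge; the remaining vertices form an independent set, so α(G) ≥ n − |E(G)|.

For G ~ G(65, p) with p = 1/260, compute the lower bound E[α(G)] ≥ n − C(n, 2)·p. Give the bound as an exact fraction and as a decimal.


E[|E(G)|] = C(65, 2)·p = 2080 · (1/260) = 8.
E[α(G)] ≥ n − E[|E(G)|] = 65 − 8 = 57.
Numerically: ≈ 57.000.
(This is only a lower bound; the true E[α(G)] may be larger.)

E[α(G)] ≥ 57 ≈ 57.000.


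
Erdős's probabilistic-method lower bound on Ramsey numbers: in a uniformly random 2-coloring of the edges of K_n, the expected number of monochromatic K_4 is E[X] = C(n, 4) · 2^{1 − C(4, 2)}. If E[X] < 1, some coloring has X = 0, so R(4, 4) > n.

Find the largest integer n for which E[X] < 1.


We need C(n, 4) · 2^{1 − 6} < 1, i.e. C(n, 4) < 2^{6 − 1} = 32.
Check values of n near the boundary:
  n = 4: C(4, 4) = 1; 1 < 32? YES
  n = 5: C(5, 4) = 5; 5 < 32? YES
  n = 6: C(6, 4) = 15; 15 < 32? YES
  n = 7: C(7, 4) = 35; 35 < 32? NO
  n = 8: C(8, 4) = 70; 70 < 32? NO
  n = 9: C(9, 4) = 126; 126 < 32? NO
The largest n with C(n, 4) < 32 is n = 6 (where E[X] = 15/32 ≈ 0.469). Hence R(4, 4) > 6, i.e. R(4, 4) ≥ 7.

Largest n = 6; hence R(4, 4) > 6.


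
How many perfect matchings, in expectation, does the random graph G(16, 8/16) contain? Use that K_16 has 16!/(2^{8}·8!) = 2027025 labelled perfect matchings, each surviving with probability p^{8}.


K_16 has 16!/(2^{8}·8!) = 2027025 labelled perfect matchings.
For each such perfect matching H, let X_H = 1 if all 8 edges of H are present in G. Then P[X_H = 1] = p^{8} = (1/2)^{8} = 1/256.
Summing the indicators: E[X] = Σ_H E[X_H] = 2027025 · p^{8} = 2027025 · 1/256 = 2027025/256.
Numerically: E[X] ≈ 7918.07.

E[X] = 2027025 · (1/2)^{8} = 2027025/256 ≈ 7918.07.


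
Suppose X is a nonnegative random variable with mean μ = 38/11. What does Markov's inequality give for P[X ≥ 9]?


μ = E[X] = 38/11, a = 9.
Markov: P[X ≥ 9] ≤ μ/a = (38/11)/9 = 38/99.
Numerically: ≈ 0.383838.
(Since a = 9 > μ = 3.454545, the bound 38/99 is < 1 and informative.)

P[X ≥ 9] ≤ 38/99 ≈ 0.383838.


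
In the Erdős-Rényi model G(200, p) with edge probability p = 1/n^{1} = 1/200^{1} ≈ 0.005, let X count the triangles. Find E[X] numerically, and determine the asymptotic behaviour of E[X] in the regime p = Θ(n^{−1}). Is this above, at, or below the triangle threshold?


Number of potential triangles: C(200, 3) = 1313400.
Each occurs with probability p³ ≈ (0.005)³ ≈ 1.25000000e-07.
By linearity: E[X] = C(200, 3)·p³ ≈ 1313400 · 1.25000000e-07 ≈ 0.164175.
Here α = 1, so p = 1/n is exactly at the triangle threshold p ~ 1/n. Asymptotically E[X] → c³/6 = 1³/6 = 1/6 ≈ 0.166667, a bounded constant. In this regime the triangle count is asymptotically Poisson(c³/6).

E[X] ≈ 0.164175; in regime p = Θ(1/n^{1}) E[X] stays bounded (at the triangle threshold p ~ 1/n).


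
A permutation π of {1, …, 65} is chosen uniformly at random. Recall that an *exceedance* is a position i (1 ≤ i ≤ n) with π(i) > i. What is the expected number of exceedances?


Write X = Σ_{i=1}^{65} X_i, where X_i = 1_{π(i) > i}.
For each fixed i, π(i) is uniform over {1, …, 65} (marginal of a uniform permutation), so P[π(i) > i] = (n − i)/n. Summing: Σ_{i=1}^{65} (n − i)/n = (0 + 1 + … + 64)/65 = 65(65 − 1)/(2·65) = (65 − 1)/2.
Hence E[X] = Σ_{i=1}^{65} (65 − i)/65 = 32 ≈ 32.000.

E[X] = 32 = 32.000.


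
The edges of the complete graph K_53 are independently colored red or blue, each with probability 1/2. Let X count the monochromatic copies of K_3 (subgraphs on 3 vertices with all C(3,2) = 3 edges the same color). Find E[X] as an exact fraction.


Let X = Σ_S X_S over the C(53, 3) = 23426 subsets S of size 3, where X_S = 1 if the K_3 on S is monochromatic.
For a fixed S, the K_3 on S has C(3, 2) = 3 edges. P[all 3 edges red] = (1/2)^3, and likewise for blue, so P[monochromatic] = 2·(1/2)^3 = 2^{1 − 3} = 1/4.
Summing: E[X] = C(53, 3) · 2^{1 − 3} = 23426 · 1/4 = 11713/2.
Numerically: E[X] ≈ 5856.500000.

E[X] = C(53,3)·2^(1−C(3,2)) = 11713/2 ≈ 5856.500000.


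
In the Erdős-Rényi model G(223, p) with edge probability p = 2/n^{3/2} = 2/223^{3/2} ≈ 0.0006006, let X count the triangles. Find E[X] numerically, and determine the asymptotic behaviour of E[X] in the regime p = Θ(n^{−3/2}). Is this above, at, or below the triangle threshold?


Number of potential triangles: C(223, 3) = 1823471.
Each occurs with probability p³ ≈ (0.0006006)³ ≈ 2.166298e-10.
By linearity: E[X] = C(223, 3)·p³ ≈ 1823471 · 2.166298e-10 ≈ 0.0004.
Since α = 3/2 > 1, p = c/n^{3/2} = o(1/n) is below the triangle threshold p ~ 1/n. Asymptotically E[X] ~ (c³/6)·n^{3(1−α)} = (2³/6)·n^{-1.5} → 0, so by Markov's inequality G has no triangles w.h.p.

E[X] ≈ 0.0004; in regime p = Θ(1/n^{3/2}) E[X] tends to 0 (below the triangle threshold p ~ 1/n).


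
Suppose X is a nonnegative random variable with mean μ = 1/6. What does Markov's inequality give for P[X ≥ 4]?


μ = E[X] = 1/6, a = 4.
Markov: P[X ≥ 4] ≤ μ/a = (1/6)/4 = 1/24.
Numerically: ≈ 0.0417.
(Since a = 4 > μ = 0.1667, the bound 1/24 is < 1 and informative.)

P[X ≥ 4] ≤ 1/24 ≈ 0.0417.


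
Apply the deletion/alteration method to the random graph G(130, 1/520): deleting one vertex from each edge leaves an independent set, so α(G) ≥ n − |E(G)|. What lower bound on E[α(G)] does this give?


E[|E(G)|] = C(130, 2)·p = 8385 · (1/520) = 129/8.
E[α(G)] ≥ n − E[|E(G)|] = 130 − 129/8 = 911/8.
Numerically: ≈ 113.87500.
(This is only a lower bound; the true E[α(G)] may be larger.)

E[α(G)] ≥ 911/8 ≈ 113.87500.


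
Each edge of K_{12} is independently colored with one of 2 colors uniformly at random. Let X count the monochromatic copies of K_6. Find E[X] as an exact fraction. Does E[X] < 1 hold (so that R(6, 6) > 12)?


E[X] = C(12, 6) · 2^{1 − 15} = 924 · 2^{−14} = 924/16384.
As a reduced fraction: E[X] = 231/4096 ≈ 0.0564.
Is E[X] < 1? YES.
Since E[X] < 1, there exists a 2-coloring of K_{12} with no monochromatic K_6; hence R(6, 6) > 12.

E[X] = 231/4096 ≈ 0.0564; E[X] < 1, so R(6, 6) > 12.


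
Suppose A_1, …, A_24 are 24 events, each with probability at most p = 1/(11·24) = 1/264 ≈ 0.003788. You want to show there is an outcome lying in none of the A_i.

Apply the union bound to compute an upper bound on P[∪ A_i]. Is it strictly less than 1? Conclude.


Union bound: P[∪_{i=1}^{24} A_i] ≤ Σ_i P[A_i] ≤ 24·p = 24·(1/264) = 1/11.
Numerically: 1/11 ≈ 0.090909.
Is 1/11 < 1? YES.
Since P[∪ A_i] ≤ 1/11 < 1, the complement has P[∩ A_i^c] ≥ 1 − 1/11 = 10/11 > 0, so some outcome avoids every A_i.

24·p = 1/11 ≈ 0.090909; existence CERTIFIED by the union bound.


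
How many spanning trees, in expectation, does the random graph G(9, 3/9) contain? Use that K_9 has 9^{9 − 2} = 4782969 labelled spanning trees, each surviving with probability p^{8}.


K_9 has 9^{9 − 2} = 4782969 labelled spanning trees.
For each such spanning tree H, let X_H = 1 if all 8 edges of H are present in G. Then P[X_H = 1] = p^{8} = (1/3)^{8} = 1/6561.
Summing the indicators: E[X] = Σ_H E[X_H] = 4782969 · p^{8} = 4782969 · 1/6561 = 729.
Numerically: E[X] ≈ 729.

E[X] = 4782969 · (1/3)^{8} = 729 ≈ 729.


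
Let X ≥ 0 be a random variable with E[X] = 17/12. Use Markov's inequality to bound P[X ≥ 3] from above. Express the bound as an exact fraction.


μ = E[X] = 17/12, a = 3.
Markov: P[X ≥ 3] ≤ μ/a = (17/12)/3 = 17/36.
Numerically: ≈ 0.472222.
(Since a = 3 > μ = 1.416667, the bound 17/36 is < 1 and informative.)

P[X ≥ 3] ≤ 17/36 ≈ 0.472222.


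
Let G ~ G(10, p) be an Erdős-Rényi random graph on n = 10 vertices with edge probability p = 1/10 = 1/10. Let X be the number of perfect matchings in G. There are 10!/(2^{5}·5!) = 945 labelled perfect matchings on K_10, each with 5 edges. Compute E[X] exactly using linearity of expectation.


K_10 has 10!/(2^{5}·5!) = 945 labelled perfect matchings.
For each such perfect matching H, let X_H = 1 if all 5 edges of H are present in G. Then P[X_H = 1] = p^{5} = (1/10)^{5} = 1/100000.
Summing the indicators: E[X] = Σ_H E[X_H] = 945 · p^{5} = 945 · 1/100000 = 189/20000.
Numerically: E[X] ≈ 0.00945.

E[X] = 945 · (1/10)^{5} = 189/20000 ≈ 0.00945.


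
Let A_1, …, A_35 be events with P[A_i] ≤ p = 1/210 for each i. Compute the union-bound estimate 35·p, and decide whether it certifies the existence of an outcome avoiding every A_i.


Union bound: P[∪_{i=1}^{35} A_i] ≤ Σ_i P[A_i] ≤ 35·p = 35·(1/210) = 1/6.
Numerically: 1/6 ≈ 0.166667.
Is 1/6 < 1? YES.
Since P[∪ A_i] ≤ 1/6 < 1, the complement has P[∩ A_i^c] ≥ 1 − 1/6 = 5/6 > 0, so some outcome avoids every A_i.

35·p = 1/6 ≈ 0.166667; existence CERTIFIED by the union bound.


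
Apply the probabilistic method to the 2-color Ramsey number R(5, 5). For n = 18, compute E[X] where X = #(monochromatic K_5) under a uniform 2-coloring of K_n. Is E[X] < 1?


E[X] = C(18, 5) · 2^{1 − 10} = 8568 · 2^{−9} = 8568/512.
As a reduced fraction: E[X] = 1071/64 ≈ 16.7344.
Is E[X] < 1? NO.
Since E[X] ≥ 1, the first-moment bound is inconclusive at n = 18; it does NOT by itself certify R(5, 5) > 18.

E[X] = 1071/64 ≈ 16.7344; E[X] ≥ 1; first-moment method inconclusive here.


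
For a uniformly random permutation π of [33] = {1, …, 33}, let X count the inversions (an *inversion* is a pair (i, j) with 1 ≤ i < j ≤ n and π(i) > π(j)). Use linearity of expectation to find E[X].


Write X = Σ X_I over the C(33, 2) = 528 pairs i < j, with X_I the indicator of one inversion.
There are 528 indicators.
For each fixed pair i < j, the values π(i) and π(j) are two distinct elements of {1, …, 33} in uniformly random order; by symmetry P[π(i) > π(j)] = 1/2.
By linearity: E[X] = 528 · (1/2) = C(33, 2) · (1/2) = 528/2 = 264 ≈ 264.000.

E[X] = 264 = 264.000.


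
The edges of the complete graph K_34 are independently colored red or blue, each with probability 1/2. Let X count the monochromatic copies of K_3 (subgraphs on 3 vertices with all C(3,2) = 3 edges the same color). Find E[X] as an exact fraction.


Let X = Σ_S X_S over the C(34, 3) = 5984 subsets S of size 3, where X_S = 1 if the K_3 on S is monochromatic.
For a fixed S, the K_3 on S has C(3, 2) = 3 edges. P[all 3 edges red] = (1/2)^3, and likewise for blue, so P[monochromatic] = 2·(1/2)^3 = 2^{1 − 3} = 1/4.
Summing: E[X] = C(34, 3) · 2^{1 − 3} = 5984 · 1/4 = 1496.
Numerically: E[X] ≈ 1496.0000.

E[X] = C(34,3)·2^(1−C(3,2)) = 1496 ≈ 1496.0000.


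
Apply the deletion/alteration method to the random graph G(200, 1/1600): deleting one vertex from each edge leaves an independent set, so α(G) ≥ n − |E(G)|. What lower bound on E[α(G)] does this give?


E[|E(G)|] = C(200, 2)·p = 19900 · (1/1600) = 199/16.
E[α(G)] ≥ n − E[|E(G)|] = 200 − 199/16 = 3001/16.
Numerically: ≈ 187.56250.
(This is only a lower bound; the true E[α(G)] may be larger.)

E[α(G)] ≥ 3001/16 ≈ 187.56250.


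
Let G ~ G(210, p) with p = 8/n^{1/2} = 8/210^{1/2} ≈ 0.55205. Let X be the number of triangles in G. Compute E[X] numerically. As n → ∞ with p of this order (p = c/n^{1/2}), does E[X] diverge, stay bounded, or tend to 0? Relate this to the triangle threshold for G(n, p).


Number of potential triangles: C(210, 3) = 1521520.
Each occurs with probability p³ ≈ (0.55205)³ ≈ 1.6824456e-01.
By linearity: E[X] = C(210, 3)·p³ ≈ 1521520 · 1.6824456e-01 ≈ 255987.45596.
Since α = 1/2 < 1, p = c/n^{1/2} ≫ 1/n is above the triangle threshold p ~ 1/n. Asymptotically E[X] ~ (c³/6)·n^{3(1−α)} = (8³/6)·n^{1.5} → ∞; triangles are abundant w.h.p.

E[X] ≈ 255987.45596; in regime p = Θ(1/n^{1/2}) E[X] diverges (above the triangle threshold p ~ 1/n).


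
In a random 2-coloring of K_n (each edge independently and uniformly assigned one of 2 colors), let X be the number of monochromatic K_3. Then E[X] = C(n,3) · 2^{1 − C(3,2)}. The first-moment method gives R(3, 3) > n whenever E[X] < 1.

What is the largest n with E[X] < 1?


We need C(n, 3) · 2^{1 − 3} < 1, i.e. C(n, 3) < 2^{3 − 1} = 4.
Check values of n near the boundary:
  n = 3: C(3, 3) = 1; 1 < 4? YES
  n = 4: C(4, 3) = 4; 4 < 4? NO
  n = 5: C(5, 3) = 10; 10 < 4? NO
  n = 6: C(6, 3) = 20; 20 < 4? NO
The largest n with C(n, 3) < 4 is n = 3 (where E[X] = 1/4 ≈ 0.2500). Hence R(3, 3) > 3, i.e. R(3, 3) ≥ 4.

Largest n = 3; hence R(3, 3) > 3.


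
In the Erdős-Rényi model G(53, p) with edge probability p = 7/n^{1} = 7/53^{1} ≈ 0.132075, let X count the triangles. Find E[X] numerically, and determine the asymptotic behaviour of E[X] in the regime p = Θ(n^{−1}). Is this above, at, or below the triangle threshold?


Number of potential triangles: C(53, 3) = 23426.
Each occurs with probability p³ ≈ (0.132075)³ ≈ 2.30391531e-03.
By linearity: E[X] = C(53, 3)·p³ ≈ 23426 · 2.30391531e-03 ≈ 53.971520.
Here α = 1, so p = 7/n is exactly at the triangle threshold p ~ 1/n. Asymptotically E[X] → c³/6 = 7³/6 = 343/6 ≈ 57.166667, a bounded constant. In this regime the triangle count is asymptotically Poisson(c³/6).

E[X] ≈ 53.971520; in regime p = Θ(1/n^{1}) E[X] stays bounded (at the triangle threshold p ~ 1/n).


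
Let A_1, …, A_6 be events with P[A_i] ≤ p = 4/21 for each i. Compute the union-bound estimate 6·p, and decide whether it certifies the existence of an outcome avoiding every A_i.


Union bound: P[∪_{i=1}^{6} A_i] ≤ Σ_i P[A_i] ≤ 6·p = 6·(4/21) = 8/7.
Numerically: 8/7 ≈ 1.142857.
Is 8/7 < 1? NO.
Since the bound 8/7 is ≥ 1, the union bound is uninformative here; it does NOT by itself certify existence.

6·p = 8/7 ≈ 1.142857; existence NOT certified by the union bound.


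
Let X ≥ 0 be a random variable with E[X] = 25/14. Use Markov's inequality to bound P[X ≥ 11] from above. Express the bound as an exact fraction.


μ = E[X] = 25/14, a = 11.
Markov: P[X ≥ 11] ≤ μ/a = (25/14)/11 = 25/154.
Numerically: ≈ 0.162338.
(Since a = 11 > μ = 1.785714, the bound 25/154 is < 1 and informative.)

P[X ≥ 11] ≤ 25/154 ≈ 0.162338.


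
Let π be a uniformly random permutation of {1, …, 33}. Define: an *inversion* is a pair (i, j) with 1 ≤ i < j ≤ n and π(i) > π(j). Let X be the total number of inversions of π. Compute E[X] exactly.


Write X = Σ X_I over the C(33, 2) = 528 pairs i < j, with X_I the indicator of one inversion.
There are 528 indicators.
For each fixed pair i < j, the values π(i) and π(j) are two distinct elements of {1, …, 33} in uniformly random order; by symmetry P[π(i) > π(j)] = 1/2.
By linearity: E[X] = 528 · (1/2) = C(33, 2) · (1/2) = 528/2 = 264 ≈ 264.00000.

E[X] = 264 = 264.00000.


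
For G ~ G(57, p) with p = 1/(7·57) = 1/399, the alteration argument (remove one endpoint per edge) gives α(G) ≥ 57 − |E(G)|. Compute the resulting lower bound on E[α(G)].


E[|E(G)|] = C(57, 2)·p = 1596 · (1/399) = 4.
E[α(G)] ≥ n − E[|E(G)|] = 57 − 4 = 53.
Numerically: ≈ 53.000.
(This is only a lower bound; the true E[α(G)] may be larger.)

E[α(G)] ≥ 53 ≈ 53.000.


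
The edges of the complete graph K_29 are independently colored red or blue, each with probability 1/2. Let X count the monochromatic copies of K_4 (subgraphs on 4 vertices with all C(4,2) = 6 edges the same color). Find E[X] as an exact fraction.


Let X = Σ_S X_S over the C(29, 4) = 23751 subsets S of size 4, where X_S = 1 if the K_4 on S is monochromatic.
For a fixed S, the K_4 on S has C(4, 2) = 6 edges. P[all 6 edges red] = (1/2)^6, and likewise for blue, so P[monochromatic] = 2·(1/2)^6 = 2^{1 − 6} = 1/32.
By linearity: E[X] = C(29, 4) · 2^{1 − 6} = 23751 · 1/32 = 23751/32.
Numerically: E[X] ≈ 742.218750.

E[X] = C(29,4)·2^(1−C(4,2)) = 23751/32 ≈ 742.218750.


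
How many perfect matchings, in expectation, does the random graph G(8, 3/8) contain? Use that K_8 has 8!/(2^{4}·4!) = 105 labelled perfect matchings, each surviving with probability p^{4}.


K_8 has 8!/(2^{4}·4!) = 105 labelled perfect matchings.
For each such perfect matching H, let X_H = 1 if all 4 edges of H are present in G. Then P[X_H = 1] = p^{4} = (3/8)^{4} = 81/4096.
By linearity of expectation: E[X] = Σ_H E[X_H] = 105 · p^{4} = 105 · 81/4096 = 8505/4096.
Numerically: E[X] ≈ 2.0764.

E[X] = 105 · (3/8)^{4} = 8505/4096 ≈ 2.0764.


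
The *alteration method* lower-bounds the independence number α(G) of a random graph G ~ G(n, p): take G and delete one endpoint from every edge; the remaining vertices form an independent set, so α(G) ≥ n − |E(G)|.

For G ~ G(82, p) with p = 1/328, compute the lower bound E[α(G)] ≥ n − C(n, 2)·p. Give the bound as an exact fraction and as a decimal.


E[|E(G)|] = C(82, 2)·p = 3321 · (1/328) = 81/8.
E[α(G)] ≥ n − E[|E(G)|] = 82 − 81/8 = 575/8.
Numerically: ≈ 71.875000.
(This is only a lower bound; the true E[α(G)] may be larger.)

E[α(G)] ≥ 575/8 ≈ 71.875000.


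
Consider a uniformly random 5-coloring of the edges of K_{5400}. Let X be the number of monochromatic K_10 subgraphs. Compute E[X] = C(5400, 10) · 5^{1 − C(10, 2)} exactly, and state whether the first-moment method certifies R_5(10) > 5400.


E[X] = C(5400, 10) · 5^{1 − 45} = 5761735538961887279463031445160 · 5^{−44} = 5761735538961887279463031445160/5684341886080801486968994140625.
As a reduced fraction: E[X] = 1152347107792377455892606289032/1136868377216160297393798828125 ≈ 1.01362.
Is E[X] < 1? NO.
Since E[X] ≥ 1, the first-moment bound is inconclusive at n = 5400; it does NOT by itself certify R_5(10) > 5400.

E[X] = 1152347107792377455892606289032/1136868377216160297393798828125 ≈ 1.01362; E[X] ≥ 1; first-moment method inconclusive here.


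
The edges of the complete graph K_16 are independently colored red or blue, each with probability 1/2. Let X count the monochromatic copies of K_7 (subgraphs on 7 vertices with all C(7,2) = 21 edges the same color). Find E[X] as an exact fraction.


Let X = Σ_S X_S over the C(16, 7) = 11440 subsets S of size 7, where X_S = 1 if the K_7 on S is monochromatic.
For a fixed S, the K_7 on S has C(7, 2) = 21 edges. P[all 21 edges red] = (1/2)^21, and likewise for blue, so P[monochromatic] = 2·(1/2)^21 = 2^{1 − 21} = 1/1048576.
By linearity: E[X] = C(16, 7) · 2^{1 − 21} = 11440 · 1/1048576 = 715/65536.
Numerically: E[X] ≈ 0.010910.

E[X] = C(16,7)·2^(1−C(7,2)) = 715/65536 ≈ 0.010910.


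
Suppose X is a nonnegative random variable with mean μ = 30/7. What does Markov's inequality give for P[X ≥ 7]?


μ = E[X] = 30/7, a = 7.
Markov: P[X ≥ 7] ≤ μ/a = (30/7)/7 = 30/49.
Numerically: ≈ 0.612245.
(Since a = 7 > μ = 4.285714, the bound 30/49 is < 1 and informative.)

P[X ≥ 7] ≤ 30/49 ≈ 0.612245.


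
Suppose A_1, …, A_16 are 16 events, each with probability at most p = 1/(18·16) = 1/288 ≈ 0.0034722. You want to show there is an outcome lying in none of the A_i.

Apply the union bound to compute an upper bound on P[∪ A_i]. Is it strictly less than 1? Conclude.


Union bound: P[∪_{i=1}^{16} A_i] ≤ Σ_i P[A_i] ≤ 16·p = 16·(1/288) = 1/18.
Numerically: 1/18 ≈ 0.0555556.
Is 1/18 < 1? YES.
Since P[∪ A_i] ≤ 1/18 < 1, the complement has P[∩ A_i^c] ≥ 1 − 1/18 = 17/18 > 0, so some outcome avoids every A_i.

16·p = 1/18 ≈ 0.0555556; existence CERTIFIED by the union bound.


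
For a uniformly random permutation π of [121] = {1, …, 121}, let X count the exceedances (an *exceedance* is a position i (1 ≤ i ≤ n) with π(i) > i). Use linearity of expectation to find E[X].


Write X = Σ_{i=1}^{121} X_i, where X_i = 1_{π(i) > i}.
For each fixed i, π(i) is uniform over {1, …, 121} (marginal of a uniform permutation), so P[π(i) > i] = (n − i)/n. Summing: Σ_{i=1}^{121} (n − i)/n = (0 + 1 + … + 120)/121 = 121(121 − 1)/(2·121) = (121 − 1)/2.
Hence E[X] = Σ_{i=1}^{121} (121 − i)/121 = 60 ≈ 60.0000.

E[X] = 60 = 60.0000.


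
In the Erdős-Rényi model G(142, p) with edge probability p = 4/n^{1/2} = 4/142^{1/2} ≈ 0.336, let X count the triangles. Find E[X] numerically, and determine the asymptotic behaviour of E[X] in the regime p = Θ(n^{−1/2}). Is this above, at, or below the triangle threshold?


Number of potential triangles: C(142, 3) = 467180.
Each occurs with probability p³ ≈ (0.336)³ ≈ 3.78223e-02.
By linearity: E[X] = C(142, 3)·p³ ≈ 467180 · 3.78223e-02 ≈ 17669.803.
Since α = 1/2 < 1, p = c/n^{1/2} ≫ 1/n is above the triangle threshold p ~ 1/n. Asymptotically E[X] ~ (c³/6)·n^{3(1−α)} = (4³/6)·n^{1.5} → ∞; triangles are abundant w.h.p.

E[X] ≈ 17669.803; in regime p = Θ(1/n^{1/2}) E[X] diverges (above the triangle threshold p ~ 1/n).


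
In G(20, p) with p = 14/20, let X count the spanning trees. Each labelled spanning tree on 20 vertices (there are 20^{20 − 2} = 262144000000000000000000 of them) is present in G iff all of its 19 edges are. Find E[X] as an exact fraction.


K_20 has 20^{20 − 2} = 262144000000000000000000 labelled spanning trees.
For each such spanning tree H, let X_H = 1 if all 19 edges of H are present in G. Then P[X_H = 1] = p^{19} = (7/10)^{19} = 11398895185373143/10000000000000000000.
By linearity of expectation: E[X] = Σ_H E[X_H] = 262144000000000000000000 · p^{19} = 262144000000000000000000 · 11398895185373143/10000000000000000000 = 1494075989737228599296/5.
Numerically: E[X] ≈ 2.98815e+20.

E[X] = 262144000000000000000000 · (7/10)^{19} = 1494075989737228599296/5 ≈ 2.98815e+20.


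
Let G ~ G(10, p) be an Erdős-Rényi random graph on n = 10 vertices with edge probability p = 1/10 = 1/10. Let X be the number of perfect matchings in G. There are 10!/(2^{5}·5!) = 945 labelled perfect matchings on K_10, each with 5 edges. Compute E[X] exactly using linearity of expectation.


K_10 has 10!/(2^{5}·5!) = 945 labelled perfect matchings.
For each such perfect matching H, let X_H = 1 if all 5 edges of H are present in G. Then P[X_H = 1] = p^{5} = (1/10)^{5} = 1/100000.
By linearity of expectation: E[X] = Σ_H E[X_H] = 945 · p^{5} = 945 · 1/100000 = 189/20000.
Numerically: E[X] ≈ 0.00945.

E[X] = 945 · (1/10)^{5} = 189/20000 ≈ 0.00945.


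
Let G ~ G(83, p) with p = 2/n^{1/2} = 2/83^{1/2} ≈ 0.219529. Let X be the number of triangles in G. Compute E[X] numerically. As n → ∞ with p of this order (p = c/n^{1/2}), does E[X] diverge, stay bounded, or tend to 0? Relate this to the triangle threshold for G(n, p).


Number of potential triangles: C(83, 3) = 91881.
Each occurs with probability p³ ≈ (0.219529)³ ≈ 1.05796877e-02.
By linearity: E[X] = C(83, 3)·p³ ≈ 91881 · 1.05796877e-02 ≈ 972.072286.
Since α = 1/2 < 1, p = c/n^{1/2} ≫ 1/n is above the triangle threshold p ~ 1/n. Asymptotically E[X] ~ (c³/6)·n^{3(1−α)} = (2³/6)·n^{1.5} → ∞; triangles are abundant w.h.p.

E[X] ≈ 972.072286; in regime p = Θ(1/n^{1/2}) E[X] diverges (above the triangle threshold p ~ 1/n).


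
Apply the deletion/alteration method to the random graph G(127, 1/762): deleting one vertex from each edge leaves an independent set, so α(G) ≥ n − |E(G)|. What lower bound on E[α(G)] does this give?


E[|E(G)|] = C(127, 2)·p = 8001 · (1/762) = 21/2.
E[α(G)] ≥ n − E[|E(G)|] = 127 − 21/2 = 233/2.
Numerically: ≈ 116.500000.
(This is only a lower bound; the true E[α(G)] may be larger.)

E[α(G)] ≥ 233/2 ≈ 116.500000.


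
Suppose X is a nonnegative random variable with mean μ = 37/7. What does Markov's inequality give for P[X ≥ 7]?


μ = E[X] = 37/7, a = 7.
Markov: P[X ≥ 7] ≤ μ/a = (37/7)/7 = 37/49.
Numerically: ≈ 0.75510.
(Since a = 7 > μ = 5.28571, the bound 37/49 is < 1 and informative.)

P[X ≥ 7] ≤ 37/49 ≈ 0.75510.


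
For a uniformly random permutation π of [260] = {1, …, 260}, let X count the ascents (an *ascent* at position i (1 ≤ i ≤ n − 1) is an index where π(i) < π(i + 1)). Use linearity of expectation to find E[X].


Write X = Σ X_I over i = 1, …, 259, with X_I the indicator of one ascent.
There are 259 indicators.
For each fixed i, the pair (π(i), π(i+1)) is a uniformly random ordered pair of distinct values from {1, …, 260}; by symmetry P[π(i) < π(i+1)] = 1/2.
By linearity: E[X] = 259 · (1/2) = (260 − 1) · (1/2) = 259/2 ≈ 129.500000.

E[X] = 259/2 = 129.500000.


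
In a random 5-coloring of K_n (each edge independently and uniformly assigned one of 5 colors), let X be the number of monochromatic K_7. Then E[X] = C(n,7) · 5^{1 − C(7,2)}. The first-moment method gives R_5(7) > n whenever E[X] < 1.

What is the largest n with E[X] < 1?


We need C(n, 7) · 5^{1 − 21} < 1, i.e. C(n, 7) < 5^{21 − 1} = 95367431640625.
Check values of n near the boundary:
  n = 334: C(334, 7) = 86359460961576; 86359460961576 < 95367431640625? YES
  n = 335: C(335, 7) = 88202498238195; 88202498238195 < 95367431640625? YES
  n = 336: C(336, 7) = 90079147136880; 90079147136880 < 95367431640625? YES
  n = 337: C(337, 7) = 91989916924632; 91989916924632 < 95367431640625? YES
  n = 338: C(338, 7) = 93935323022736; 93935323022736 < 95367431640625? YES
  n = 339: C(339, 7) = 95915887062372; 95915887062372 < 95367431640625? NO
  n = 340: C(340, 7) = 97932136940560; 97932136940560 < 95367431640625? NO
  n = 341: C(341, 7) = 99984606876440; 99984606876440 < 95367431640625? NO
The largest n with C(n, 7) < 95367431640625 is n = 338 (where E[X] = 93935323022736/95367431640625 ≈ 0.984983). Hence R_5(7) > 338, i.e. R_5(7) ≥ 339.

Largest n = 338; hence R_5(7) > 338.


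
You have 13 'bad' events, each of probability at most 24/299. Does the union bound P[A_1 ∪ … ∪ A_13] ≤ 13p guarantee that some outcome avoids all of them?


Union bound: P[∪_{i=1}^{13} A_i] ≤ Σ_i P[A_i] ≤ 13·p = 13·(24/299) = 24/23.
Numerically: 24/23 ≈ 1.04348.
Is 24/23 < 1? NO.
Since the bound 24/23 is ≥ 1, the union bound is uninformative here; it does NOT by itself certify existence.

13·p = 24/23 ≈ 1.04348; existence NOT certified by the union bound.


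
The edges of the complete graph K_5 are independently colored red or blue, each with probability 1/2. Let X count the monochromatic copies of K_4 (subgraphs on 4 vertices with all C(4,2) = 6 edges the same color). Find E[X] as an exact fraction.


Let X = Σ_S X_S over the C(5, 4) = 5 subsets S of size 4, where X_S = 1 if the K_4 on S is monochromatic.
For a fixed S, the K_4 on S has C(4, 2) = 6 edges. P[all 6 edges red] = (1/2)^6, and likewise for blue, so P[monochromatic] = 2·(1/2)^6 = 2^{1 − 6} = 1/32.
By linearity: E[X] = C(5, 4) · 2^{1 − 6} = 5 · 1/32 = 5/32.
Numerically: E[X] ≈ 0.15625.

E[X] = C(5,4)·2^(1−C(4,2)) = 5/32 ≈ 0.15625.


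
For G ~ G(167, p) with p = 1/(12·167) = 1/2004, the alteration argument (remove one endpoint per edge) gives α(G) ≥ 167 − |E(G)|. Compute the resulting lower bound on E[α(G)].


E[|E(G)|] = C(167, 2)·p = 13861 · (1/2004) = 83/12.
E[α(G)] ≥ n − E[|E(G)|] = 167 − 83/12 = 1921/12.
Numerically: ≈ 160.083.
(This is only a lower bound; the true E[α(G)] may be larger.)

E[α(G)] ≥ 1921/12 ≈ 160.083.


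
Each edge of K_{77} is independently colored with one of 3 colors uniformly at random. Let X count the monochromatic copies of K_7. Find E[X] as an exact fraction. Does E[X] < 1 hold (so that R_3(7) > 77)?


E[X] = C(77, 7) · 3^{1 − 21} = 2404808340 · 3^{−20} = 2404808340/3486784401.
As a reduced fraction: E[X] = 801602780/1162261467 ≈ 0.6897.
Is E[X] < 1? YES.
Since E[X] < 1, there exists a 3-coloring of K_{77} with no monochromatic K_7; hence R_3(7) > 77.

E[X] = 801602780/1162261467 ≈ 0.6897; E[X] < 1, so R_3(7) > 77.


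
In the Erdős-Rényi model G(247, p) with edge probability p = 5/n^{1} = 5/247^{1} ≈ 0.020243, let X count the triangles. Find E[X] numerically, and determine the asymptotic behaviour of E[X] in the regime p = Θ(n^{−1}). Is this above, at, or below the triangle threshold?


Number of potential triangles: C(247, 3) = 2481115.
Each occurs with probability p³ ≈ (0.020243)³ ≈ 8.2950528e-06.
By linearity: E[X] = C(247, 3)·p³ ≈ 2481115 · 8.2950528e-06 ≈ 20.58098.
Here α = 1, so p = 5/n is exactly at the triangle threshold p ~ 1/n. Asymptotically E[X] → c³/6 = 5³/6 = 125/6 ≈ 20.83333, a bounded constant. In this regime the triangle count is asymptotically Poisson(c³/6).

E[X] ≈ 20.58098; in regime p = Θ(1/n^{1}) E[X] stays bounded (at the triangle threshold p ~ 1/n).


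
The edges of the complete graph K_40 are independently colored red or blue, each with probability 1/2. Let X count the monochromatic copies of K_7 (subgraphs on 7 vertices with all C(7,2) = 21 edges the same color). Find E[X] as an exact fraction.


Let X = Σ_S X_S over the C(40, 7) = 18643560 subsets S of size 7, where X_S = 1 if the K_7 on S is monochromatic.
For a fixed S, the K_7 on S has C(7, 2) = 21 edges. P[all 21 edges red] = (1/2)^21, and likewise for blue, so P[monochromatic] = 2·(1/2)^21 = 2^{1 − 21} = 1/1048576.
By linearity: E[X] = C(40, 7) · 2^{1 − 21} = 18643560 · 1/1048576 = 2330445/131072.
Numerically: E[X] ≈ 17.77988.

E[X] = C(40,7)·2^(1−C(7,2)) = 2330445/131072 ≈ 17.77988.


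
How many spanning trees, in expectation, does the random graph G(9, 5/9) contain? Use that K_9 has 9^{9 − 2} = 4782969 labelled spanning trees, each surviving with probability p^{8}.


K_9 has 9^{9 − 2} = 4782969 labelled spanning trees.
For each such spanning tree H, let X_H = 1 if all 8 edges of H are present in G. Then P[X_H = 1] = p^{8} = (5/9)^{8} = 390625/43046721.
Summing the indicators: E[X] = Σ_H E[X_H] = 4782969 · p^{8} = 4782969 · 390625/43046721 = 390625/9.
Numerically: E[X] ≈ 43402.8.

E[X] = 4782969 · (5/9)^{8} = 390625/9 ≈ 43402.8.


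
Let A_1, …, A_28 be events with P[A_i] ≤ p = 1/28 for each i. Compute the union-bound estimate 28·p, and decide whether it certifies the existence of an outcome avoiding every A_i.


Union bound: P[∪_{i=1}^{28} A_i] ≤ Σ_i P[A_i] ≤ 28·p = 28·(1/28) = 1.
Numerically: 1 ≈ 1.000000.
Is 1 < 1? NO.
Since the bound 1 is ≥ 1, the union bound is uninformative here; it does NOT by itself certify existence.

28·p = 1 ≈ 1.000000; existence NOT certified by the union bound.


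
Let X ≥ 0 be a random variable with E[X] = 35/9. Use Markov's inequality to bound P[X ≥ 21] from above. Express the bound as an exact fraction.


μ = E[X] = 35/9, a = 21.
Markov: P[X ≥ 21] ≤ μ/a = (35/9)/21 = 5/27.
Numerically: ≈ 0.18519.
(Since a = 21 > μ = 3.88889, the bound 5/27 is < 1 and informative.)

P[X ≥ 21] ≤ 5/27 ≈ 0.18519.


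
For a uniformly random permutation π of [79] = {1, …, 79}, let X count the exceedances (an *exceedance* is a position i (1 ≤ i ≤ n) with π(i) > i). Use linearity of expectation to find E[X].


Write X = Σ_{i=1}^{79} X_i, where X_i = 1_{π(i) > i}.
For each fixed i, π(i) is uniform over {1, …, 79} (marginal of a uniform permutation), so P[π(i) > i] = (n − i)/n. Summing: Σ_{i=1}^{79} (n − i)/n = (0 + 1 + … + 78)/79 = 79(79 − 1)/(2·79) = (79 − 1)/2.
Hence E[X] = Σ_{i=1}^{79} (79 − i)/79 = 39 ≈ 39.00000.

E[X] = 39 = 39.00000.


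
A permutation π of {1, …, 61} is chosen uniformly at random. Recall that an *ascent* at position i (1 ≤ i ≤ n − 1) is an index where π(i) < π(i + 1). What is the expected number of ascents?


Write X = Σ X_I over i = 1, …, 60, with X_I the indicator of one ascent.
There are 60 indicators.
For each fixed i, the pair (π(i), π(i+1)) is a uniformly random ordered pair of distinct values from {1, …, 61}; by symmetry P[π(i) < π(i+1)] = 1/2.
By linearity: E[X] = 60 · (1/2) = (61 − 1) · (1/2) = 30 ≈ 30.00000.

E[X] = 30 = 30.00000.


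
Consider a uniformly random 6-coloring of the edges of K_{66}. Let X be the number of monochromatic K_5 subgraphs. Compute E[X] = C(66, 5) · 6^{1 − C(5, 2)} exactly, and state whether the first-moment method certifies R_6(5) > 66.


E[X] = C(66, 5) · 6^{1 − 10} = 8936928 · 6^{−9} = 8936928/10077696.
As a reduced fraction: E[X] = 31031/34992 ≈ 0.8868.
Is E[X] < 1? YES.
Since E[X] < 1, there exists a 6-coloring of K_{66} with no monochromatic K_5; hence R_6(5) > 66.

E[X] = 31031/34992 ≈ 0.8868; E[X] < 1, so R_6(5) > 66.


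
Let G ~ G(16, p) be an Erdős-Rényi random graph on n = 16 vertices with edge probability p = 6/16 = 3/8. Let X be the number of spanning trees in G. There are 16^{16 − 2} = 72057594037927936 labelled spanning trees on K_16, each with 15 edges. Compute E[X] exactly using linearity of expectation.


K_16 has 16^{16 − 2} = 72057594037927936 labelled spanning trees.
For each such spanning tree H, let X_H = 1 if all 15 edges of H are present in G. Then P[X_H = 1] = p^{15} = (3/8)^{15} = 14348907/35184372088832.
By linearity of expectation: E[X] = Σ_H E[X_H] = 72057594037927936 · p^{15} = 72057594037927936 · 14348907/35184372088832 = 29386561536.
Numerically: E[X] ≈ 2.939e+10.

E[X] = 72057594037927936 · (3/8)^{15} = 29386561536 ≈ 2.939e+10.


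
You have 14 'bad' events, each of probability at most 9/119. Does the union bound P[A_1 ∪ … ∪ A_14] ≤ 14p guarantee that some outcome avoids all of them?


Union bound: P[∪_{i=1}^{14} A_i] ≤ Σ_i P[A_i] ≤ 14·p = 14·(9/119) = 18/17.
Numerically: 18/17 ≈ 1.059.
Is 18/17 < 1? NO.
Since the bound 18/17 is ≥ 1, the union bound is uninformative here; it does NOT by itself certify existence.

14·p = 18/17 ≈ 1.059; existence NOT certified by the union bound.


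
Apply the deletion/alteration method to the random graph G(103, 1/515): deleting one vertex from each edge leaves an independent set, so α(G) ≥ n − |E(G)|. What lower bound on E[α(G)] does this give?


E[|E(G)|] = C(103, 2)·p = 5253 · (1/515) = 51/5.
E[α(G)] ≥ n − E[|E(G)|] = 103 − 51/5 = 464/5.
Numerically: ≈ 92.80000.
(This is only a lower bound; the true E[α(G)] may be larger.)

E[α(G)] ≥ 464/5 ≈ 92.80000.


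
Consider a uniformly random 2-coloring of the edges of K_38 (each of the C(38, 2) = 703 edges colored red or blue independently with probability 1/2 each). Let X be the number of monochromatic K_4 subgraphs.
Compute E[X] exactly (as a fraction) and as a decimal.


Let X = Σ_S X_S over the C(38, 4) = 73815 subsets S of size 4, where X_S = 1 if the K_4 on S is monochromatic.
For a fixed S, the K_4 on S has C(4, 2) = 6 edges. P[all 6 edges red] = (1/2)^6, and likewise for blue, so P[monochromatic] = 2·(1/2)^6 = 2^{1 − 6} = 1/32.
Summing: E[X] = C(38, 4) · 2^{1 − 6} = 73815 · 1/32 = 73815/32.
Numerically: E[X] ≈ 2306.719.

E[X] = C(38,4)·2^(1−C(4,2)) = 73815/32 ≈ 2306.719.


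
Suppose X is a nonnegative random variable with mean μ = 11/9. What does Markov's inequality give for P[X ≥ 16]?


μ = E[X] = 11/9, a = 16.
Markov: P[X ≥ 16] ≤ μ/a = (11/9)/16 = 11/144.
Numerically: ≈ 0.076389.
(Since a = 16 > μ = 1.222222, the bound 11/144 is < 1 and informative.)

P[X ≥ 16] ≤ 11/144 ≈ 0.076389.


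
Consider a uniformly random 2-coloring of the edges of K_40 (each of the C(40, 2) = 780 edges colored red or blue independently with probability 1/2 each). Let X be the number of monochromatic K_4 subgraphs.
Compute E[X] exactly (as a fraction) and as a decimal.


Let X = Σ_S X_S over the C(40, 4) = 91390 subsets S of size 4, where X_S = 1 if the K_4 on S is monochromatic.
For a fixed S, the K_4 on S has C(4, 2) = 6 edges. P[all 6 edges red] = (1/2)^6, and likewise for blue, so P[monochromatic] = 2·(1/2)^6 = 2^{1 − 6} = 1/32.
By linearity of expectation: E[X] = C(40, 4) · 2^{1 − 6} = 91390 · 1/32 = 45695/16.
Numerically: E[X] ≈ 2855.9375.

E[X] = C(40,4)·2^(1−C(4,2)) = 45695/16 ≈ 2855.9375.


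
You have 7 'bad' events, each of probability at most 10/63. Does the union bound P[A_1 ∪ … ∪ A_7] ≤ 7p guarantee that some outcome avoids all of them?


Union bound: P[∪_{i=1}^{7} A_i] ≤ Σ_i P[A_i] ≤ 7·p = 7·(10/63) = 10/9.
Numerically: 10/9 ≈ 1.111.
Is 10/9 < 1? NO.
Since the bound 10/9 is ≥ 1, the union bound is uninformative here; it does NOT by itself certify existence.

7·p = 10/9 ≈ 1.111; existence NOT certified by the union bound.


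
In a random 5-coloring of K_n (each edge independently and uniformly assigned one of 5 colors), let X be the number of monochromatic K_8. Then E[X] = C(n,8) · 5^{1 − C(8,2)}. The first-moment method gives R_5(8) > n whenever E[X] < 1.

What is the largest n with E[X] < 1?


We need C(n, 8) · 5^{1 − 28} < 1, i.e. C(n, 8) < 5^{28 − 1} = 7450580596923828125.
Check values of n near the boundary:
  n = 859: C(859, 8) = 7115855595170747139; 7115855595170747139 < 7450580596923828125? YES
  n = 860: C(860, 8) = 7182671140665308145; 7182671140665308145 < 7450580596923828125? YES
  n = 861: C(861, 8) = 7250034996615275865; 7250034996615275865 < 7450580596923828125? YES
  n = 862: C(862, 8) = 7317951015318931845; 7317951015318931845 < 7450580596923828125? YES
  n = 863: C(863, 8) = 7386423071602617757; 7386423071602617757 < 7450580596923828125? YES
  n = 864: C(864, 8) = 7455455062926006708; 7455455062926006708 < 7450580596923828125? NO
The largest n with C(n, 8) < 7450580596923828125 is n = 863 (where E[X] = 7386423071602617757/7450580596923828125 ≈ 0.9913889). Hence R_5(8) > 863, i.e. R_5(8) ≥ 864.

Largest n = 863; hence R_5(8) > 863.


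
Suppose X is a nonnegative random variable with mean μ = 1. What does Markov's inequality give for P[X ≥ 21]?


μ = E[X] = 1, a = 21.
Markov: P[X ≥ 21] ≤ μ/a = (1)/21 = 1/21.
Numerically: ≈ 0.04762.
(Since a = 21 > μ = 1.00000, the bound 1/21 is < 1 and informative.)

P[X ≥ 21] ≤ 1/21 ≈ 0.04762.


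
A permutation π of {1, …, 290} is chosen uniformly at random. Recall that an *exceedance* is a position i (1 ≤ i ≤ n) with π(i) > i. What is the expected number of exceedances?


Write X = Σ_{i=1}^{290} X_i, where X_i = 1_{π(i) > i}.
For each fixed i, π(i) is uniform over {1, …, 290} (marginal of a uniform permutation), so P[π(i) > i] = (n − i)/n. Summing: Σ_{i=1}^{290} (n − i)/n = (0 + 1 + … + 289)/290 = 290(290 − 1)/(2·290) = (290 − 1)/2.
Hence E[X] = Σ_{i=1}^{290} (290 − i)/290 = 289/2 ≈ 144.500.

E[X] = 289/2 = 144.500.
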